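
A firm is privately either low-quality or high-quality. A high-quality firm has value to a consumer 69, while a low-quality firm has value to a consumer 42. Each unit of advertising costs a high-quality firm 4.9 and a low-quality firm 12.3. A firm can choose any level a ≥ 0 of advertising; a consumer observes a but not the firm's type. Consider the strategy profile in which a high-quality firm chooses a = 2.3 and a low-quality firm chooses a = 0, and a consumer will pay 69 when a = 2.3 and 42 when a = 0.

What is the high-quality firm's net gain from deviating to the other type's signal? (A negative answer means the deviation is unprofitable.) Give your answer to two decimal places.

Playing a = 2.3 the high-quality firm receives 69 − 4.9 × 2.3 = 57.73.
Deviating to a = 0 yields 42 instead.
Gain from deviating: 42 − 57.73 = -15.73.
The gain is negative, so the high-quality type's incentive-compatibility constraint is satisfied.

-15.73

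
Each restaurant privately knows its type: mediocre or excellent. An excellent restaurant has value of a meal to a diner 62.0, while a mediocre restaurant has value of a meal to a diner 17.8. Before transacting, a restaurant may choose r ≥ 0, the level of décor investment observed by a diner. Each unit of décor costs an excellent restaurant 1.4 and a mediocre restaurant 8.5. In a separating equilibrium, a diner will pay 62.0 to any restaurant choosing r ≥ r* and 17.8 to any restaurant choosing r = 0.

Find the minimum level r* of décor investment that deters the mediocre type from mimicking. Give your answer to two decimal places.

A mediocre restaurant choosing r = 0 receives 17.8.
Imitating at r* instead would pay 62.0 at cost 8.5·r*, netting 62.0 − 8.5·r*.
Indifference: 17.8 = 62.0 − 8.5·r*, so r* = (62.0 − 17.8) / 8.5 = 5.20.
This is the mediocre type's binding incentive-compatibility constraint; any r ≥ 5.20 sustains separation on that side.

5.20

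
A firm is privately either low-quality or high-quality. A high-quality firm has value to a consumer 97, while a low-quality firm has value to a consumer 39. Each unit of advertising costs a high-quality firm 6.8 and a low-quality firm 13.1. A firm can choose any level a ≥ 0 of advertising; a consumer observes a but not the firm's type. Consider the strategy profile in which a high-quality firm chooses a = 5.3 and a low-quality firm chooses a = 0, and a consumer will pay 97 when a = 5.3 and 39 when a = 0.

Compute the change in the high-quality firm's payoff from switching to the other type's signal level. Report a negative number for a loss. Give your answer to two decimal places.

-21.96

Playing a = 5.3 the high-quality firm receives 97 − 6.8 × 5.3 = 60.96.
Deviating to a = 0 yields 39 instead.
Gain from deviating: 39 − 60.96 = -21.96.
The gain is negative, so the high-quality type's incentive-compatibility constraint is satisfied.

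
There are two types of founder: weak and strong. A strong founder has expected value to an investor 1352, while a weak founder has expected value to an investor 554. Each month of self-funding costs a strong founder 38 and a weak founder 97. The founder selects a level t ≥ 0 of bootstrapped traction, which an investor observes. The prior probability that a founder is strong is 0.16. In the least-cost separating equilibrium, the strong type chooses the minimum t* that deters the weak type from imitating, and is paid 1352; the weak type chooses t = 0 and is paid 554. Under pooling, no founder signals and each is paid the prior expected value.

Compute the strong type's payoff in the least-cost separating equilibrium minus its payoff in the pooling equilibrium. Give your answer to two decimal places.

357.70

Least-cost separating signal: t* solves 554 = 1352 − 97·t*, so t* = (1352 − 554)/97 ≈ 8.2268.
Strong type's separating payoff: 1352 − 38 × t* = 1352 − 38 × (1352 − 554)/97 = 1352 − 30324/97 ≈ 1039.3814.
Pooling payoff: 0.16 × 1352 + 0.84 × 554 = 681.68.
Difference: 1039.3814 − 681.68 = 357.7014, i.e. 357.70 to two decimal places.
The strong type prefers to separate.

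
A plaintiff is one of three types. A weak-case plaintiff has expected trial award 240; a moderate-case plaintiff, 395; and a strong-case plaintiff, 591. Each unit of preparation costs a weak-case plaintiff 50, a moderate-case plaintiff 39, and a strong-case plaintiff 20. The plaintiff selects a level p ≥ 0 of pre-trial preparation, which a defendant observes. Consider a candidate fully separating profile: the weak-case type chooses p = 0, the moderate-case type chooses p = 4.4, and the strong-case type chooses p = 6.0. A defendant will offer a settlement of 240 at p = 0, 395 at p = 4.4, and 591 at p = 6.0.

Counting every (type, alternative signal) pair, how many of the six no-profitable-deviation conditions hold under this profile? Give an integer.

3

Strong-case (own payoff 591 − 20×6.0 = 471): to p=0 gives 240 → no gain ✓; to p=4.4 gives 395 − 20×4.4 = 307 → no gain ✓.
Moderate-case (own payoff 395 − 39×4.4 = 223.4): to p=0 gives 240 → profitable ✗; to p=6.0 gives 591 − 39×6.0 = 357 → profitable ✗.
Weak-case (own payoff 240): to p=4.4 gives 395 − 50×4.4 = 175 → no gain ✓; to p=6.0 gives 591 − 50×6.0 = 291 → profitable ✗.
3 of the 6 constraints hold; not an equilibrium.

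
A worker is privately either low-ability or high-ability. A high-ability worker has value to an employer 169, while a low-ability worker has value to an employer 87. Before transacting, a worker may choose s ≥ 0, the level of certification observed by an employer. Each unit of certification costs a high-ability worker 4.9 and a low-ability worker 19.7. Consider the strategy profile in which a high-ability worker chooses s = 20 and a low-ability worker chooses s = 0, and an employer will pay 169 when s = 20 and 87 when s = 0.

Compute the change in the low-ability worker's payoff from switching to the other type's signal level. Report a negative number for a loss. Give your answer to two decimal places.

-312.00

Playing s = 0 the low-ability worker receives 87.
Deviating to s = 20 brings payment 169 at cost 19.7 × 20 = 394, netting -225.
Gain from deviating: -225 − 87 = -312.00.
The gain is negative, so the low-ability type's incentive-compatibility constraint is satisfied.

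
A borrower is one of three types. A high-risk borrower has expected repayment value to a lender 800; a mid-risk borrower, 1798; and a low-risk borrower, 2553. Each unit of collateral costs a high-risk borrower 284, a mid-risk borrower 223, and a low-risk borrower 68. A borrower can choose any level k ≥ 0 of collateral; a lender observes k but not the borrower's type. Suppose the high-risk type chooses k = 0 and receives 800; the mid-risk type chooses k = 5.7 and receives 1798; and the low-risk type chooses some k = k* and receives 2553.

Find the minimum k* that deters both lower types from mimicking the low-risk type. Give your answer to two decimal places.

9.09

High-risk type (on-path payoff 800) won't mimic when 800 ≥ 2553 − 284·k*, i.e. k* ≥ 6.17.
Mid-risk type (on-path payoff 1798 − 223×5.7 = 526.9) won't mimic when 526.9 ≥ 2553 − 223·k*, i.e. k* ≥ 9.09.
Both must hold, so k* = max(6.17, 9.09) = 9.09. The mid-risk type's constraint binds.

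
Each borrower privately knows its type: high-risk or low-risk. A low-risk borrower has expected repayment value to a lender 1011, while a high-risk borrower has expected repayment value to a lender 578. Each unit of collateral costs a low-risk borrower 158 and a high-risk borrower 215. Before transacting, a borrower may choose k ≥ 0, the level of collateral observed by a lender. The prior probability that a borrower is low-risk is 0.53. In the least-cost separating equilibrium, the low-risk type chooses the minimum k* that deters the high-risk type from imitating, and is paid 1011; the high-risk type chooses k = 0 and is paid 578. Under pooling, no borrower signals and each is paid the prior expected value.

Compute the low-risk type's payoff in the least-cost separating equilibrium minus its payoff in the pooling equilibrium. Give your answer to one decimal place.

Least-cost separating signal: k* solves 578 = 1011 − 215·k*, so k* = (1011 − 578)/215 ≈ 2.0140.
Low-risk type's separating payoff: 1011 − 158 × k* = 1011 − 158 × (1011 − 578)/215 = 1011 − 68414/215 ≈ 692.795.
Pooling payoff: 0.53 × 1011 + 0.47 × 578 = 807.49.
Difference: 692.795 − 807.49 = -114.695, i.e. -114.7 to one decimal place.
The low-risk type would prefer the pooling outcome.

-114.7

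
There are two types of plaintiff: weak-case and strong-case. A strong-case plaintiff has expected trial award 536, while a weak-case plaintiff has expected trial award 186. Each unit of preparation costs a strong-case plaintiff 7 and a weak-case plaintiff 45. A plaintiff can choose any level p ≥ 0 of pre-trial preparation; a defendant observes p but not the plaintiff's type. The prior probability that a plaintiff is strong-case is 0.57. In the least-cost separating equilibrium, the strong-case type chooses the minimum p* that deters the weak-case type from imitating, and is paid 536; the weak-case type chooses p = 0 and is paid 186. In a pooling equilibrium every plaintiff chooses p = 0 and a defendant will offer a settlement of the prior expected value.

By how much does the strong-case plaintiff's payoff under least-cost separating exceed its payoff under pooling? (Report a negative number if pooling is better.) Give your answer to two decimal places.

Least-cost separating signal: p* solves 186 = 536 − 45·p*, so p* = (536 − 186)/45 ≈ 7.7778.
Strong-case type's separating payoff: 536 − 7 × p* = 536 − 7 × (536 − 186)/45 = 536 − 2450/45 ≈ 481.5556.
Pooling payoff: 0.57 × 536 + 0.43 × 186 = 385.5.
Difference: 481.5556 − 385.5 = 96.0556, i.e. 96.06 to two decimal places.
The strong-case type prefers to separate.

96.06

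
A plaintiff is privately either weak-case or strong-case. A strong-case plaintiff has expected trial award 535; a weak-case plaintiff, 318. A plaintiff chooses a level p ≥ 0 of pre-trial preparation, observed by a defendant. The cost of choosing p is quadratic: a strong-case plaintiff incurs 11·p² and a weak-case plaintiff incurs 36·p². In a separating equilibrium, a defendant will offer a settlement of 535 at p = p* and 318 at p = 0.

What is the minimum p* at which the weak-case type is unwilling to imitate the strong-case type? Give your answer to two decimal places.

The weak-case type at p = 0 receives 318; imitating at p* yields 535 − 36·p*².
Indifference: 318 = 535 − 36·p*², so p*² = (535 − 318) / 36 ≈ 6.0278.
p* = √6.0278 ≈ 2.46.

2.46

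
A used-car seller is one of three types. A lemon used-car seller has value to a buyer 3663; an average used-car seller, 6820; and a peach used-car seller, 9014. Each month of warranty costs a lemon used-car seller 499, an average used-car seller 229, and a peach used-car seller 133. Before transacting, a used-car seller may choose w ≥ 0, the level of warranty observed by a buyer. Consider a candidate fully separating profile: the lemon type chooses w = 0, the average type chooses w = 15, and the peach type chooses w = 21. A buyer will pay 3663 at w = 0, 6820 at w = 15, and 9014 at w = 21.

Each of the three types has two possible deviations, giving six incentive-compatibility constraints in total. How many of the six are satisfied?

Lemon (own payoff 3663): to w=15 gives 6820 − 499×15 = -665 → no gain ✓; to w=21 gives 9014 − 499×21 = -1465 → no gain ✓.
Peach (own payoff 9014 − 133×21 = 6221): to w=0 gives 3663 → no gain ✓; to w=15 gives 6820 − 133×15 = 4825 → no gain ✓.
Average (own payoff 6820 − 229×15 = 3385): to w=0 gives 3663 → profitable ✗; to w=21 gives 9014 − 229×21 = 4205 → profitable ✗.
4 of the 6 constraints hold; not an equilibrium.

4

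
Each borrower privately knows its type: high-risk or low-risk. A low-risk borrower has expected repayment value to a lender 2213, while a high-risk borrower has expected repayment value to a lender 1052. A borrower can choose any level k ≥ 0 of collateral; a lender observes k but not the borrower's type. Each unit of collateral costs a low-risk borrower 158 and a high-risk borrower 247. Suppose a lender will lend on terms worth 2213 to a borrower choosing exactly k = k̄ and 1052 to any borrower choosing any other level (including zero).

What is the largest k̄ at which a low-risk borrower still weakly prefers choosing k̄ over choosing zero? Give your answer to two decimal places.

7.35

Choosing k̄ yields the low-risk type 2213 − 158·k̄; choosing zero yields 1052.
The low-risk type is indifferent at 2213 − 158·k̄ = 1052, i.e. k̄ = (2213 − 1052) / 158 ≈ 7.35.
For any k̄ above 7.35 the low-risk type would rather pool at zero, so separation collapses.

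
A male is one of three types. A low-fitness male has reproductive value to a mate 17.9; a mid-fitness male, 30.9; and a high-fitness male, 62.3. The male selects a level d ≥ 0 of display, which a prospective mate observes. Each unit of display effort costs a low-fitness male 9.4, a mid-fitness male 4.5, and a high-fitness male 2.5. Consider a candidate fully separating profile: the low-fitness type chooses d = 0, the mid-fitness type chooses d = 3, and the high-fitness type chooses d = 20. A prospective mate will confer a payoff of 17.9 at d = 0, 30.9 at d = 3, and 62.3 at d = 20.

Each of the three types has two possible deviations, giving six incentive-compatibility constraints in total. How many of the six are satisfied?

Low-fitness (own payoff 17.9): to d=3 gives 30.9 − 9.4×3 = 2.7 → no gain ✓; to d=20 gives 62.3 − 9.4×20 = -125.7 → no gain ✓.
High-fitness (own payoff 62.3 − 2.5×20 = 12.3): to d=0 gives 17.9 → profitable ✗; to d=3 gives 30.9 − 2.5×3 = 23.4 → profitable ✗.
Mid-fitness (own payoff 30.9 − 4.5×3 = 17.4): to d=0 gives 17.9 → profitable ✗; to d=20 gives 62.3 − 4.5×20 = -27.7 → no gain ✓.
3 of the 6 constraints hold; not an equilibrium.

3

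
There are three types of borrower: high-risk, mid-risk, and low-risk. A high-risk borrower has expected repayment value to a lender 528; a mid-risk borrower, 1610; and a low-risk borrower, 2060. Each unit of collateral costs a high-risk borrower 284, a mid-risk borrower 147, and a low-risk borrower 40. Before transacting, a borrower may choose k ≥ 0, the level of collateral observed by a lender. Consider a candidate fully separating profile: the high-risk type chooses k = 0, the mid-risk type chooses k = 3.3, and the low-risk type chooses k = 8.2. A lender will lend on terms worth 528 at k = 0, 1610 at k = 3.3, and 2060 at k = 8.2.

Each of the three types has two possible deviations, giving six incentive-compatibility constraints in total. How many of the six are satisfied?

High-risk (own payoff 528): to k=3.3 gives 1610 − 284×3.3 = 672.8 → profitable ✗; to k=8.2 gives 2060 − 284×8.2 = -268.8 → no gain ✓.
Mid-risk (own payoff 1610 − 147×3.3 = 1124.9): to k=0 gives 528 → no gain ✓; to k=8.2 gives 2060 − 147×8.2 = 854.6 → no gain ✓.
Low-risk (own payoff 2060 − 40×8.2 = 1732): to k=0 gives 528 → no gain ✓; to k=3.3 gives 1610 − 40×3.3 = 1478 → no gain ✓.
5 of the 6 constraints hold; not an equilibrium.

5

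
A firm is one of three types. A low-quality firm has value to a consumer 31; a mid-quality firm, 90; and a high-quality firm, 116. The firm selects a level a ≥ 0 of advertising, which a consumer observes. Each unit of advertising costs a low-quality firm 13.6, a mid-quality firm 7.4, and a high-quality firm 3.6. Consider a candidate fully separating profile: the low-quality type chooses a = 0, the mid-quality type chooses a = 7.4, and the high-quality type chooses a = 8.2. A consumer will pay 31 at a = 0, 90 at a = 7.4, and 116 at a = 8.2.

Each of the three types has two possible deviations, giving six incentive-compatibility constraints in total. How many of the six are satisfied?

5

Low-quality (own payoff 31): to a=7.4 gives 90 − 13.6×7.4 = -10.64 → no gain ✓; to a=8.2 gives 116 − 13.6×8.2 = 4.48 → no gain ✓.
High-quality (own payoff 116 − 3.6×8.2 = 86.48): to a=0 gives 31 → no gain ✓; to a=7.4 gives 90 − 3.6×7.4 = 63.36 → no gain ✓.
Mid-quality (own payoff 90 − 7.4×7.4 = 35.24): to a=0 gives 31 → no gain ✓; to a=8.2 gives 116 − 7.4×8.2 = 55.32 → profitable ✗.
5 of the 6 constraints hold; not an equilibrium.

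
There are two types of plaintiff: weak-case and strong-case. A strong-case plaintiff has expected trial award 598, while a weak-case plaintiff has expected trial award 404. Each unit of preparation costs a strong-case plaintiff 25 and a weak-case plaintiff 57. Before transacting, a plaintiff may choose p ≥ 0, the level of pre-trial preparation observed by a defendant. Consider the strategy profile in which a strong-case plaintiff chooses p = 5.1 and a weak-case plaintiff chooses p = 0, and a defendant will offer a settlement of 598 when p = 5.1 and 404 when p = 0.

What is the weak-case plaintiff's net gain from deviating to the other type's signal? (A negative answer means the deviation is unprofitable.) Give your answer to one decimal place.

Playing p = 0 the weak-case plaintiff receives 404.
Deviating to p = 5.1 brings payment 598 at cost 57 × 5.1 = 290.7, netting 307.3.
Gain from deviating: 307.3 − 404 = -96.7.
The gain is negative, so the weak-case type's incentive-compatibility constraint is satisfied.

-96.7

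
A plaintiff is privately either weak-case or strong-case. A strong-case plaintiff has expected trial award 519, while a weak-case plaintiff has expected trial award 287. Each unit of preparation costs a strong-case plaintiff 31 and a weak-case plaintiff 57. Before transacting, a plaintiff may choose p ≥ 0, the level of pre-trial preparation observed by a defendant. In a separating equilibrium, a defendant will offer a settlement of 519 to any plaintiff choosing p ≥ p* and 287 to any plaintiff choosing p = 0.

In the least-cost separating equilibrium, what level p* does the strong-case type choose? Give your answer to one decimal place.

4.1

A weak-case plaintiff choosing p = 0 receives 287.
Imitating at p* instead would pay 519 at cost 57·p*, netting 519 − 57·p*.
Indifference: 287 = 519 − 57·p*, so p* = (519 − 287) / 57 ≈ 4.1.
This is the weak-case type's binding incentive-compatibility constraint; any p ≥ 4.1 sustains separation on that side.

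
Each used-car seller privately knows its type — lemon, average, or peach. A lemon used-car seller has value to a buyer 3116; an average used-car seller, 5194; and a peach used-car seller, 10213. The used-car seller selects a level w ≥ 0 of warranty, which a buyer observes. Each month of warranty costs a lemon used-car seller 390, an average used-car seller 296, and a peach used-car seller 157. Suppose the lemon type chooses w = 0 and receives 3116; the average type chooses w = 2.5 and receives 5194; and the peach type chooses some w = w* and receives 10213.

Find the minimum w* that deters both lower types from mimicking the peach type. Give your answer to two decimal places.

Lemon type (on-path payoff 3116) won't mimic when 3116 ≥ 10213 − 390·w*, i.e. w* ≥ 18.20.
Average type (on-path payoff 5194 − 296×2.5 = 4454) won't mimic when 4454 ≥ 10213 − 296·w*, i.e. w* ≥ 19.46.
Both must hold, so w* = max(18.20, 19.46) = 19.46. The average type's constraint binds.

19.46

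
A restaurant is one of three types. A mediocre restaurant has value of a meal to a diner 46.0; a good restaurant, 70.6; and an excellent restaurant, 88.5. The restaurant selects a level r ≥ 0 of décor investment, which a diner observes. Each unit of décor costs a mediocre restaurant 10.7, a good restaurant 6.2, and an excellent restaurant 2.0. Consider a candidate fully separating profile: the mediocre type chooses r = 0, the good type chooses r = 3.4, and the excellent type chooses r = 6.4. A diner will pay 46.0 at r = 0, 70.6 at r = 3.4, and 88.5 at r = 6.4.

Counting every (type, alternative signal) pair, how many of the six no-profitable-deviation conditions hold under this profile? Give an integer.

6

Mediocre (own payoff 46.0): to r=3.4 gives 70.6 − 10.7×3.4 = 34.22 → no gain ✓; to r=6.4 gives 88.5 − 10.7×6.4 = 20.02 → no gain ✓.
Good (own payoff 70.6 − 6.2×3.4 = 49.52): to r=0 gives 46.0 → no gain ✓; to r=6.4 gives 88.5 − 6.2×6.4 = 48.82 → no gain ✓.
Excellent (own payoff 88.5 − 2.0×6.4 = 75.7): to r=0 gives 46.0 → no gain ✓; to r=3.4 gives 70.6 − 2.0×3.4 = 63.8 → no gain ✓.
6 of the 6 constraints hold; this profile is a separating equilibrium.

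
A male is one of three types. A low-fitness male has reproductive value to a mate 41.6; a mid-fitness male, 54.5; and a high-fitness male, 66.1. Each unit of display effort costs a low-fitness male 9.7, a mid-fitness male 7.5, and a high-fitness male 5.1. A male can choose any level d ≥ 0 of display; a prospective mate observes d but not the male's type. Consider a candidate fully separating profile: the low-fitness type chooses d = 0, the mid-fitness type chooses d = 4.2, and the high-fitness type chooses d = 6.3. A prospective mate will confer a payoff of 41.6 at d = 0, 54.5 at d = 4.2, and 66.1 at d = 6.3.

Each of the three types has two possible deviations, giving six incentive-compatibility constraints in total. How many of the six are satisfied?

4

High-fitness (own payoff 66.1 − 5.1×6.3 = 33.97): to d=0 gives 41.6 → profitable ✗; to d=4.2 gives 54.5 − 5.1×4.2 = 33.08 → no gain ✓.
Mid-fitness (own payoff 54.5 − 7.5×4.2 = 23): to d=0 gives 41.6 → profitable ✗; to d=6.3 gives 66.1 − 7.5×6.3 = 18.85 → no gain ✓.
Low-fitness (own payoff 41.6): to d=4.2 gives 54.5 − 9.7×4.2 = 13.76 → no gain ✓; to d=6.3 gives 66.1 − 9.7×6.3 = 4.99 → no gain ✓.
4 of the 6 constraints hold; not an equilibrium.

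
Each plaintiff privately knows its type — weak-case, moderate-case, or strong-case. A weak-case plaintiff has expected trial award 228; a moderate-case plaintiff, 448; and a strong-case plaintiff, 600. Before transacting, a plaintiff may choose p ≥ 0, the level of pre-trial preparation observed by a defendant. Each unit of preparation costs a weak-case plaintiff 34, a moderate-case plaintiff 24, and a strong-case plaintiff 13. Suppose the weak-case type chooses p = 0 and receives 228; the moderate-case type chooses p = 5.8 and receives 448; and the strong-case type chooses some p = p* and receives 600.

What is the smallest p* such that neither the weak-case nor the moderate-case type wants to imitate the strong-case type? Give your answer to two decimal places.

Weak-case type (on-path payoff 228) won't mimic when 228 ≥ 600 − 34·p*, i.e. p* ≥ 10.94.
Moderate-case type (on-path payoff 448 − 24×5.8 = 308.8) won't mimic when 308.8 ≥ 600 − 24·p*, i.e. p* ≥ 12.13.
Both must hold, so p* = max(10.94, 12.13) = 12.13. The moderate-case type's constraint binds.

12.13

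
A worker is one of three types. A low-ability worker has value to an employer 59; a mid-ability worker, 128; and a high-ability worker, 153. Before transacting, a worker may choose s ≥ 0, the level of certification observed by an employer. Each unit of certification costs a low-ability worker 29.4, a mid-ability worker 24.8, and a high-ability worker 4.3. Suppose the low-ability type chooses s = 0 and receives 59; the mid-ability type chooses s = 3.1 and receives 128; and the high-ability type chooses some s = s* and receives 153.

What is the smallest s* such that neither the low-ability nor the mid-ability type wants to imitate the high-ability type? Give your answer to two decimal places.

Low-ability type (on-path payoff 59) won't mimic when 59 ≥ 153 − 29.4·s*, i.e. s* ≥ 3.20.
Mid-ability type (on-path payoff 128 − 24.8×3.1 = 51.12) won't mimic when 51.12 ≥ 153 − 24.8·s*, i.e. s* ≥ 4.11.
Both must hold, so s* = max(3.20, 4.11) = 4.11. The mid-ability type's constraint binds.

4.11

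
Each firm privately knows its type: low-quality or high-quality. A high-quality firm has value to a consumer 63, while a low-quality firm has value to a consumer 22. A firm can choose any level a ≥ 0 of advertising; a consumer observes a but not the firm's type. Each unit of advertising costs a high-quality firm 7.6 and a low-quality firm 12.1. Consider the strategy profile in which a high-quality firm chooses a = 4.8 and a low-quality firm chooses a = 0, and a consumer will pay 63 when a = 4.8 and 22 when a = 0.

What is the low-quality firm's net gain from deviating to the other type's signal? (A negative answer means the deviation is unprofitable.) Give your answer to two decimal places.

-17.08

Playing a = 0 the low-quality firm receives 22.
Deviating to a = 4.8 brings payment 63 at cost 12.1 × 4.8 = 58.08, netting 4.92.
Gain from deviating: 4.92 − 22 = -17.08.
The gain is negative, so the low-quality type's incentive-compatibility constraint is satisfied.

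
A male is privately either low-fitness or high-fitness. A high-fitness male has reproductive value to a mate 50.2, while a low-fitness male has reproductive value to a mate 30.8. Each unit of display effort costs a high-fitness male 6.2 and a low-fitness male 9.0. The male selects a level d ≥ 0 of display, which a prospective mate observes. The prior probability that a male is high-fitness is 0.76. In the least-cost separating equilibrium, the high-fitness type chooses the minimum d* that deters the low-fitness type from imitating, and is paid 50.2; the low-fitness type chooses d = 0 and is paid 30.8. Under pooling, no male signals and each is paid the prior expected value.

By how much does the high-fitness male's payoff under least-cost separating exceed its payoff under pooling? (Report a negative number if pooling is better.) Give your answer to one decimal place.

-8.7

Least-cost separating signal: d* solves 30.8 = 50.2 − 9.0·d*, so d* = (50.2 − 30.8)/9.0 ≈ 2.1556.
High-fitness type's separating payoff: 50.2 − 6.2 × d* = 50.2 − 6.2 × (50.2 − 30.8)/9.0 = 50.2 − 120.28/9.0 ≈ 36.836.
Pooling payoff: 0.76 × 50.2 + 0.24 × 30.8 = 45.544.
Difference: 36.836 − 45.544 = -8.708, i.e. -8.7 to one decimal place.
The high-fitness type would prefer the pooling outcome.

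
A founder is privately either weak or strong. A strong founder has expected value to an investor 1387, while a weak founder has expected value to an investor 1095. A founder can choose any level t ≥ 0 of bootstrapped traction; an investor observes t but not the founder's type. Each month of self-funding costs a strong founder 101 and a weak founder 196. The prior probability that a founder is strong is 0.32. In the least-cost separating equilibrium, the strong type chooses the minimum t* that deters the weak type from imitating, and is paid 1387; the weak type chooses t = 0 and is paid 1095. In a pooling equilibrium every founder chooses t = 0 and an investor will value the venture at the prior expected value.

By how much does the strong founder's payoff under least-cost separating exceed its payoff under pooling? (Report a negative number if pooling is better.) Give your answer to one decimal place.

Least-cost separating signal: t* solves 1095 = 1387 − 196·t*, so t* = (1387 − 1095)/196 ≈ 1.4898.
Strong type's separating payoff: 1387 − 101 × t* = 1387 − 101 × (1387 − 1095)/196 = 1387 − 29492/196 ≈ 1236.531.
Pooling payoff: 0.32 × 1387 + 0.68 × 1095 = 1188.44.
Difference: 1236.531 − 1188.44 = 48.091, i.e. 48.1 to one decimal place.
The strong type prefers to separate.

48.1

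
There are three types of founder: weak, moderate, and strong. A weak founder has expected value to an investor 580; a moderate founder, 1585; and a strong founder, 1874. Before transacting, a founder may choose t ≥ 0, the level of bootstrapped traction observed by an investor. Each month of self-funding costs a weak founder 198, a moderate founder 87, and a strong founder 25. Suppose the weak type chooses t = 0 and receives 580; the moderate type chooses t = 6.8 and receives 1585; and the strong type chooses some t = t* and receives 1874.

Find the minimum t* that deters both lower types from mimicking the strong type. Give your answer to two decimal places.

10.12

Moderate type (on-path payoff 1585 − 87×6.8 = 993.4) won't mimic when 993.4 ≥ 1874 − 87·t*, i.e. t* ≥ 10.12.
Weak type (on-path payoff 580) won't mimic when 580 ≥ 1874 − 198·t*, i.e. t* ≥ 6.54.
Both must hold, so t* = max(6.54, 10.12) = 10.12. The moderate type's constraint binds.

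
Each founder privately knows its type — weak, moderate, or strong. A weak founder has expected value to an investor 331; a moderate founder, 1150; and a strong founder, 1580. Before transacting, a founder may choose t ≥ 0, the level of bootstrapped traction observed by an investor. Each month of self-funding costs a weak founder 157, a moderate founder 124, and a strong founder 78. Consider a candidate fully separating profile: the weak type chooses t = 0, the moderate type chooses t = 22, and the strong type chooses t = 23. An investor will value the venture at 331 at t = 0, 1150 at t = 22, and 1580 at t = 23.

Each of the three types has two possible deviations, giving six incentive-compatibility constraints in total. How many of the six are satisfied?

Weak (own payoff 331): to t=22 gives 1150 − 157×22 = -2304 → no gain ✓; to t=23 gives 1580 − 157×23 = -2031 → no gain ✓.
Strong (own payoff 1580 − 78×23 = -214): to t=0 gives 331 → profitable ✗; to t=22 gives 1150 − 78×22 = -566 → no gain ✓.
Moderate (own payoff 1150 − 124×22 = -1578): to t=0 gives 331 → profitable ✗; to t=23 gives 1580 − 124×23 = -1272 → profitable ✗.
3 of the 6 constraints hold; not an equilibrium.

3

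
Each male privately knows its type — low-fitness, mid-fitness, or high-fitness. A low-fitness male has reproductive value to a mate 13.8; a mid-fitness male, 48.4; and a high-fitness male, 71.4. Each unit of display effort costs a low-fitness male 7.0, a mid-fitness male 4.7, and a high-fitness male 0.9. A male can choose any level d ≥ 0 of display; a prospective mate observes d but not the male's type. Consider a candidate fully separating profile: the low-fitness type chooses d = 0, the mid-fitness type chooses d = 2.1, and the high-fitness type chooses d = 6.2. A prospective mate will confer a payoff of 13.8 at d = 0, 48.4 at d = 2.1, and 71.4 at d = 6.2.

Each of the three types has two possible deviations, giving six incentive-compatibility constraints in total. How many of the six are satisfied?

Low-fitness (own payoff 13.8): to d=2.1 gives 48.4 − 7.0×2.1 = 33.7 → profitable ✗; to d=6.2 gives 71.4 − 7.0×6.2 = 28 → profitable ✗.
High-fitness (own payoff 71.4 − 0.9×6.2 = 65.82): to d=0 gives 13.8 → no gain ✓; to d=2.1 gives 48.4 − 0.9×2.1 = 46.51 → no gain ✓.
Mid-fitness (own payoff 48.4 − 4.7×2.1 = 38.53): to d=0 gives 13.8 → no gain ✓; to d=6.2 gives 71.4 − 4.7×6.2 = 42.26 → profitable ✗.
3 of the 6 constraints hold; not an equilibrium.

3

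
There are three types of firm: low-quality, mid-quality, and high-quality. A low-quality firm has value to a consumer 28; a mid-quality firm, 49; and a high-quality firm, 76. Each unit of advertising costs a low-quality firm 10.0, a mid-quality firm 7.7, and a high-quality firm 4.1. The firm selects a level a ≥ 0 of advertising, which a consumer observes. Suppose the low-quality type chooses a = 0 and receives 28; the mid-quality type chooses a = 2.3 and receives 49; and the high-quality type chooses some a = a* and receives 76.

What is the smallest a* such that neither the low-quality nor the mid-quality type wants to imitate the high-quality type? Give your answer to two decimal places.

5.81

Mid-quality type (on-path payoff 49 − 7.7×2.3 = 31.29) won't mimic when 31.29 ≥ 76 − 7.7·a*, i.e. a* ≥ 5.81.
Low-quality type (on-path payoff 28) won't mimic when 28 ≥ 76 − 10.0·a*, i.e. a* ≥ 4.80.
Both must hold, so a* = max(4.80, 5.81) = 5.81. The mid-quality type's constraint binds.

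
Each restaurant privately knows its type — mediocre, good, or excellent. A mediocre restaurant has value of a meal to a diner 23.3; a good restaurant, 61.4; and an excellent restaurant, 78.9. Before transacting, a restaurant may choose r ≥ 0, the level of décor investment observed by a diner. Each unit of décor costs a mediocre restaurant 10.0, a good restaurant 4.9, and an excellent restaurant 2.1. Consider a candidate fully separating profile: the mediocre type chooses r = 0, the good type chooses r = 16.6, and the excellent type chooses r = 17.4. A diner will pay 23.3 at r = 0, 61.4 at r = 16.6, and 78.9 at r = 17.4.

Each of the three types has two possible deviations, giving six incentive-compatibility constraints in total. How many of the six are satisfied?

4

Mediocre (own payoff 23.3): to r=16.6 gives 61.4 − 10.0×16.6 = -104.6 → no gain ✓; to r=17.4 gives 78.9 − 10.0×17.4 = -95.1 → no gain ✓.
Excellent (own payoff 78.9 − 2.1×17.4 = 42.36): to r=0 gives 23.3 → no gain ✓; to r=16.6 gives 61.4 − 2.1×16.6 = 26.54 → no gain ✓.
Good (own payoff 61.4 − 4.9×16.6 = -19.94): to r=0 gives 23.3 → profitable ✗; to r=17.4 gives 78.9 − 4.9×17.4 = -6.36 → profitable ✗.
4 of the 6 constraints hold; not an equilibrium.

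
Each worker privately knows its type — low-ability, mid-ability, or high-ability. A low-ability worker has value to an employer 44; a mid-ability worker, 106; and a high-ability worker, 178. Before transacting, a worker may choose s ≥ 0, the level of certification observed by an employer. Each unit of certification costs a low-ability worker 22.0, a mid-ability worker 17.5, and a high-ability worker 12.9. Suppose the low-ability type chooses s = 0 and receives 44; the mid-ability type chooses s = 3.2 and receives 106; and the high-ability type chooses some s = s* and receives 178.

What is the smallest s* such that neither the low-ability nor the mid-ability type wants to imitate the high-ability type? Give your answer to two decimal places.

Low-ability type (on-path payoff 44) won't mimic when 44 ≥ 178 − 22.0·s*, i.e. s* ≥ 6.09.
Mid-ability type (on-path payoff 106 − 17.5×3.2 = 50) won't mimic when 50 ≥ 178 − 17.5·s*, i.e. s* ≥ 7.31.
Both must hold, so s* = max(6.09, 7.31) = 7.31. The mid-ability type's constraint binds.

7.31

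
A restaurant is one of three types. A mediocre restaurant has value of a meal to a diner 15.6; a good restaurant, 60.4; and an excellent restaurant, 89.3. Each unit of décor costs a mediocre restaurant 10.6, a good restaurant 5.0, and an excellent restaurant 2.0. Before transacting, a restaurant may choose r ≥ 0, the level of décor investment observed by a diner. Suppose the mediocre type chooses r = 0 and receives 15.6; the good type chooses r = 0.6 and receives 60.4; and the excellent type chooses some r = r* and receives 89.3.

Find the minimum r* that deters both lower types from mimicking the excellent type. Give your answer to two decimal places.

6.95

Mediocre type (on-path payoff 15.6) won't mimic when 15.6 ≥ 89.3 − 10.6·r*, i.e. r* ≥ 6.95.
Good type (on-path payoff 60.4 − 5.0×0.6 = 57.4) won't mimic when 57.4 ≥ 89.3 − 5.0·r*, i.e. r* ≥ 6.38.
Both must hold, so r* = max(6.95, 6.38) = 6.95. The mediocre type's constraint binds.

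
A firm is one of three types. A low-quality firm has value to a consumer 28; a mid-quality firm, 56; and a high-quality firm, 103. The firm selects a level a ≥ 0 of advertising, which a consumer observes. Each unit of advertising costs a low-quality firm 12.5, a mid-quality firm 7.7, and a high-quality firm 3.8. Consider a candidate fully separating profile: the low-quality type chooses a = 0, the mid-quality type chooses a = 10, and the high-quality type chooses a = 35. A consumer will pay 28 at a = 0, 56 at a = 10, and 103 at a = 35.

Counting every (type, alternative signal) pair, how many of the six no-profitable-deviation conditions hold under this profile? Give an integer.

Low-quality (own payoff 28): to a=10 gives 56 − 12.5×10 = -69 → no gain ✓; to a=35 gives 103 − 12.5×35 = -334.5 → no gain ✓.
Mid-quality (own payoff 56 − 7.7×10 = -21): to a=0 gives 28 → profitable ✗; to a=35 gives 103 − 7.7×35 = -166.5 → no gain ✓.
High-quality (own payoff 103 − 3.8×35 = -30): to a=0 gives 28 → profitable ✗; to a=10 gives 56 − 3.8×10 = 18 → profitable ✗.
3 of the 6 constraints hold; not an equilibrium.

3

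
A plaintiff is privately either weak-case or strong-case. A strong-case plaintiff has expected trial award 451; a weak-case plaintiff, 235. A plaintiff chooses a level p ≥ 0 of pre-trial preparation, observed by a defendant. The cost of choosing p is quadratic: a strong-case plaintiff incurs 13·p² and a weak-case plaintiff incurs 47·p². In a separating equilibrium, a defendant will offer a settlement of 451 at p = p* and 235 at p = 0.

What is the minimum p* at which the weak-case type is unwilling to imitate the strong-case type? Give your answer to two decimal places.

The weak-case type at p = 0 receives 235; imitating at p* yields 451 − 47·p*².
Indifference: 235 = 451 − 47·p*², so p*² = (451 − 235) / 47 ≈ 4.5957.
p* = √4.5957 ≈ 2.14.

2.14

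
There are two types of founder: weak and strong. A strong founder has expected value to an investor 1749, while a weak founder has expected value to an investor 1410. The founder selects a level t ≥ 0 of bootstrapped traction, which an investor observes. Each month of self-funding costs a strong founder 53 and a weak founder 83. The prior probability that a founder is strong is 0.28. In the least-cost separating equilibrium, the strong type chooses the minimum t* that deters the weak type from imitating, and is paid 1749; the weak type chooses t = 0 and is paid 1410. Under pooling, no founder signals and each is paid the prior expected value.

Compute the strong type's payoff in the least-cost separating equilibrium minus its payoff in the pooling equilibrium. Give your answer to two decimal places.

Least-cost separating signal: t* solves 1410 = 1749 − 83·t*, so t* = (1749 − 1410)/83 ≈ 4.0843.
Strong type's separating payoff: 1749 − 53 × t* = 1749 − 53 × (1749 − 1410)/83 = 1749 − 17967/83 ≈ 1532.5301.
Pooling payoff: 0.28 × 1749 + 0.72 × 1410 = 1504.92.
Difference: 1532.5301 − 1504.92 = 27.6101, i.e. 27.61 to two decimal places.
The strong type prefers to separate.

27.61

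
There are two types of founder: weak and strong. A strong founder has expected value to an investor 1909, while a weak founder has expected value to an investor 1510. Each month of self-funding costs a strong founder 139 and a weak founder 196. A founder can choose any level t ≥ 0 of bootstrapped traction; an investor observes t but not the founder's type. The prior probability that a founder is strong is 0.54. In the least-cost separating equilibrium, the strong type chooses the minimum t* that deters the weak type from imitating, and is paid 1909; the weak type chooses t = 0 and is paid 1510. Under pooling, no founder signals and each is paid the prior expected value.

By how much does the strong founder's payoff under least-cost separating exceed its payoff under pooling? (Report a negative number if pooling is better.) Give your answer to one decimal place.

-99.4

Least-cost separating signal: t* solves 1510 = 1909 − 196·t*, so t* = (1909 − 1510)/196 ≈ 2.0357.
Strong type's separating payoff: 1909 − 139 × t* = 1909 − 139 × (1909 − 1510)/196 = 1909 − 55461/196 ≈ 1626.036.
Pooling payoff: 0.54 × 1909 + 0.46 × 1510 = 1725.46.
Difference: 1626.036 − 1725.46 = -99.424, i.e. -99.4 to one decimal place.
The strong type would prefer the pooling outcome.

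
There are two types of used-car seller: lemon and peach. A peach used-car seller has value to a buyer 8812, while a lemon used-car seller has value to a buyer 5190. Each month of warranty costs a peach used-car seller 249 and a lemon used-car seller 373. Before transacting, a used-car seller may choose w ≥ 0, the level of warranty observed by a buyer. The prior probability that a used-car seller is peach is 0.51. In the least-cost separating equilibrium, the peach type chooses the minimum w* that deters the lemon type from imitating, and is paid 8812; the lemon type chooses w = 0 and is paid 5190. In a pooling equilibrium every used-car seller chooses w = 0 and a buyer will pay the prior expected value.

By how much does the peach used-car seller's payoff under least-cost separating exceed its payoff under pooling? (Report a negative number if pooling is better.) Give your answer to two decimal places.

Least-cost separating signal: w* solves 5190 = 8812 − 373·w*, so w* = (8812 − 5190)/373 ≈ 9.7105.
Peach type's separating payoff: 8812 − 249 × w* = 8812 − 249 × (8812 − 5190)/373 = 8812 − 901878/373 ≈ 6394.0965.
Pooling payoff: 0.51 × 8812 + 0.49 × 5190 = 7037.22.
Difference: 6394.0965 − 7037.22 = -643.1235, i.e. -643.12 to two decimal places.
The peach type would prefer the pooling outcome.

-643.12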